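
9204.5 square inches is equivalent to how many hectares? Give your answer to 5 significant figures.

1 in² = 6.45160e-8 ha.
9204.5 × 6.45160e-8 ≈ 0.00059384 ha.

0.00059384 hectares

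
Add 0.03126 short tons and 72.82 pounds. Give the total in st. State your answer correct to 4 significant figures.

9.667 st

0.03126 short ton = 4.46571 st and 72.82 lb = 5.20143 st.
4.46571 + 5.20143 ≈ 9.667 st.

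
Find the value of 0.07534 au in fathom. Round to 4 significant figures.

6.163 × 10^9 fathom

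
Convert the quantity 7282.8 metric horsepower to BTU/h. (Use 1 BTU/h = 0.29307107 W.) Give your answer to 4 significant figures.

1 metric horsepower = 2509.63 BTU/h.
Thus 7282.8 × 2509.63 ≈ 1.828e+7 BTU/h.

1.828e+7 BTU/h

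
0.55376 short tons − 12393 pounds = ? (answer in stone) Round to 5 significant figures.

-806.11 st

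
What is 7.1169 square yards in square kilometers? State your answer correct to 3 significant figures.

5.95 × 10^-6 square kilometers

1 square yard = 8.36127 × 10^-7 square kilometers.
Then 7.1169 × 8.36127 × 10^-7 ≈ 5.95 × 10^-6 km².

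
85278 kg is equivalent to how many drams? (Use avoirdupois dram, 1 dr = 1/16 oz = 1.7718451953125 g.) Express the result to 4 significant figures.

4.813 × 10^7 drams

1 kg = 564.383 dr.
Thus 85278 × 564.383 ≈ 4.813 × 10^7 dr.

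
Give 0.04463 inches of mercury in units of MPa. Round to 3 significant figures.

1 inch of mercury = 0.00338639 MPa.
Thus 0.04463 × 0.00338639 ≈ 0.000151 MPa.

0.000151 megapascals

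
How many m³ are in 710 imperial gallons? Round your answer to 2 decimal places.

1 imp gal = 0.00454609 m³.
Then 710 × 0.00454609 ≈ 3.23 m³.

3.23 m³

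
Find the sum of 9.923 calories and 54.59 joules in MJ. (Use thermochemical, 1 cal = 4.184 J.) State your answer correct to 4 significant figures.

9.923 cal = 4.15178e-5 MJ and 54.59 J = 5.45900e-5 MJ.
4.15178e-5 + 5.45900e-5 ≈ 9.611e-5 MJ.

9.611e-5 MJ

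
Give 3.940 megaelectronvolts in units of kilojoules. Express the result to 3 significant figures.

6.31 × 10^-16 kJ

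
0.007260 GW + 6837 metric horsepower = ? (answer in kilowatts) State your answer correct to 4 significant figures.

12290 kilowatts

0.007260 GW = 7260.00 kW and 6837 PS = 5028.60 kW.
7260.00 + 5028.60 ≈ 12290 kW.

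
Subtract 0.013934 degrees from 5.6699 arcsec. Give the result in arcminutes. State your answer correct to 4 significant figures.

-0.7415 arcminutes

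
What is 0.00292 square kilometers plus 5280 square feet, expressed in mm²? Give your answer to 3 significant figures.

3.41e+9 square millimeters

0.00292 km² = 2.92000e+9 mm² and 5280 ft² = 4.90528e+8 mm².
2.92000e+9 + 4.90528e+8 ≈ 3.41e+9 mm².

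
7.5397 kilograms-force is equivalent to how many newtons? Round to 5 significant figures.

73.939 newtons

1 kgf = 9.80665 newtons.
7.5397 × 9.80665 ≈ 73.939 N.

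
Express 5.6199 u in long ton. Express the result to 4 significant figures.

9.185e-30 long ton

1 u = 1.63431e-30 long tons.
Then 5.6199 × 1.63431e-30 ≈ 9.185e-30 long ton.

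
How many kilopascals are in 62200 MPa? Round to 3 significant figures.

1 MPa = 1000.00 kPa.
So 62200 × 1000.00 ≈ 6.22e+7 kPa.

6.22e+7 kilopascals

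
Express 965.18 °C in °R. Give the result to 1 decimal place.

°R = (°C + 273.15) × 9/5.
Applying the formula gives 2229.0 °R.

2229.0 degrees Rankine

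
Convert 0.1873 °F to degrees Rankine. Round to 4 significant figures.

°R = °F + 459.67.
Applying the formula gives 459.9 °R.

459.9 °R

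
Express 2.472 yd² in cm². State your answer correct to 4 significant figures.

1 yd² = 8361.27 cm².
Thus 2.472 × 8361.27 ≈ 20670 cm².

20670 cm²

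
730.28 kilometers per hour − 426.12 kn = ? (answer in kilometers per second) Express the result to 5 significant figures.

-0.016360 kilometers per second

730.28 km/h = 0.20285556 km/s and 426.12 kn = 0.21921507 km/s.
0.20285556 − 0.21921507 ≈ -0.016360 km/s.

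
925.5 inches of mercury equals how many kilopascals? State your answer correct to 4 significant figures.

3134 kPa

1 inHg = 3.38639 kPa.
So 925.5 × 3.38639 ≈ 3134 kPa.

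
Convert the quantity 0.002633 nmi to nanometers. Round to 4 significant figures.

1 nautical mile = 1.85200e+12 nm.
Thus 0.002633 × 1.85200e+12 ≈ 4.876e+9 nm.

4.876e+9 nm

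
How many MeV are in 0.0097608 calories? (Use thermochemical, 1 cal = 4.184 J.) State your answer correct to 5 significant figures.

1 calorie = 2.61145 × 10^13 MeV.
0.0097608 × 2.61145 × 10^13 ≈ 2.5490 × 10^11 MeV.

2.5490 × 10^11 MeV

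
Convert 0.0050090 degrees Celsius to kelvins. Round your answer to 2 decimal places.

K = °C + 273.15.
Applying the formula gives 273.16 K.

273.16 kelvins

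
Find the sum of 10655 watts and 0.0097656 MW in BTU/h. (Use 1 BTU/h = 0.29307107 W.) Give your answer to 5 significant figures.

69678 BTU per hour

10655 W = 36356.4 BTU/h and 0.0097656 MW = 33321.6 BTU/h.
36356.4 + 33321.6 ≈ 69678 BTU/h.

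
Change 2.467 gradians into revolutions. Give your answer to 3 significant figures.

1 grad = 0.00250000 rev.
2.467 × 0.00250000 ≈ 0.00617 rev.

0.00617 revolutions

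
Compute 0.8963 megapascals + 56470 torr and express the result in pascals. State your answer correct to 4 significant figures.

8.425 × 10^6 pascals

0.8963 MPa = 896300 Pa and 56470 torr = 7.52871 × 10^6 Pa.
896300 + 7.52871 × 10^6 ≈ 8.425 × 10^6 Pa.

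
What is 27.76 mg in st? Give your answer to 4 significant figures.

4.371e-6 stone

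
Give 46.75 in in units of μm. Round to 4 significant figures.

1 inch = 25400.0 μm.
So 46.75 × 25400.0 ≈ 1.187 × 10^6 μm.

1.187 × 10^6 μm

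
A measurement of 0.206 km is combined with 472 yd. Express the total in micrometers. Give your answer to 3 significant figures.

0.206 km = 2.06000e+8 μm and 472 yd = 4.31597e+8 μm.
2.06000e+8 + 4.31597e+8 ≈ 6.38e+8 μm.

6.38e+8 μm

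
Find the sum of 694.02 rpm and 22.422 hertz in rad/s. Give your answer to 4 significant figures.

694.02 rpm = 72.6776 rad/s and 22.422 Hz = 140.882 rad/s.
72.6776 + 140.882 ≈ 213.6 rad/s.

213.6 rad/s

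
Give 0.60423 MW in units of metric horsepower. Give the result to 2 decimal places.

821.52 PS

1 MW = 1359.62 PS.
So 0.60423 × 1359.62 ≈ 821.52 PS.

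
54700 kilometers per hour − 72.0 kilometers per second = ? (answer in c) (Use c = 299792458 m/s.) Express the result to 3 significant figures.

54700 km/h = 5.06832e-5 c and 72.0 km/s = 0.000240166 c.
5.06832e-5 − 0.000240166 ≈ -0.000189 c.

-0.000189 times the speed of light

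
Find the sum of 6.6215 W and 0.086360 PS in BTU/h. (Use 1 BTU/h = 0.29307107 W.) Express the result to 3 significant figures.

6.6215 W = 22.5935 BTU/h and 0.086360 PS = 216.731 BTU/h.
22.5935 + 216.731 ≈ 239 BTU/h.

239 BTU/h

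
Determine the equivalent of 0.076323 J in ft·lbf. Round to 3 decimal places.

1 joule = 0.737562 foot-pounds.
So 0.076323 × 0.737562 ≈ 0.056 ft·lbf.

0.056 ft·lbf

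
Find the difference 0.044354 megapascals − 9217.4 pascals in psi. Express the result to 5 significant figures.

5.0961 psi

0.044354 MPa = 6.43300 psi and 9217.4 Pa = 1.33687 psi.
6.43300 − 1.33687 ≈ 5.0961 psi.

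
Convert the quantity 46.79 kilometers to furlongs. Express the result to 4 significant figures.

1 kilometer = 4.97097 furlong.
So 46.79 × 4.97097 ≈ 232.6 furlong.

232.6 furlong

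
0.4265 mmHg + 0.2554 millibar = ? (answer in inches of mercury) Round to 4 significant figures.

0.4265 mmHg = 0.0167913 inHg and 0.2554 mbar = 0.00754196 inHg.
0.0167913 + 0.00754196 ≈ 0.02433 inHg.

0.02433 inHg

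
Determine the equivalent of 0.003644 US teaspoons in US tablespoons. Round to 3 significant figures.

0.00121 US tbsp

1 US teaspoon = 0.333333 US tablespoons.
Then 0.003644 × 0.333333 ≈ 0.00121 US tbsp.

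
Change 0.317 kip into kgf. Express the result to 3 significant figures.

1 kip = 453.592 kgf.
0.317 × 453.592 ≈ 144 kgf.

144 kilograms-force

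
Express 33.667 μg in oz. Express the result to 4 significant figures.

1.188e-6 oz

1 microgram = 3.52740e-8 ounces.
Then 33.667 × 3.52740e-8 ≈ 1.188e-6 oz.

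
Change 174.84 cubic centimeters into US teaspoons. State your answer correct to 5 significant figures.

35.472 US tsp

1 cubic centimeter = 0.202884 US tsp.
So 174.84 × 0.202884 ≈ 35.472 US tsp.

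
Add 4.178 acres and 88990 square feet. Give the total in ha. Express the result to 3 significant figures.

2.52 ha

4.178 acre = 1.69078 ha and 88990 ft² = 0.826744 ha.
1.69078 + 0.826744 ≈ 2.52 ha.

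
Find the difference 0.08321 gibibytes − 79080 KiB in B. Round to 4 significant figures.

8.368e+6 B

0.08321 GiB = 8.93461e+7 B and 79080 KiB = 8.09779e+7 B.
8.93461e+7 − 8.09779e+7 ≈ 8.368e+6 B.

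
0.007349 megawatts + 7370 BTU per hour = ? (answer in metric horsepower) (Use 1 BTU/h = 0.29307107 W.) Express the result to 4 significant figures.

12.93 PS

0.007349 MW = 9.99186 PS and 7370 BTU/h = 2.93669 PS.
9.99186 + 2.93669 ≈ 12.93 PS.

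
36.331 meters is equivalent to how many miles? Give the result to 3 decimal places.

1 m = 0.000621371 mi.
Thus 36.331 × 0.000621371 ≈ 0.023 mi.

0.023 miles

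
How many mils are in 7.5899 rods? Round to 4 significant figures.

1.503 × 10^6 mils

1 rod = 198000 mils.
7.5899 × 198000 ≈ 1.503 × 10^6 mil.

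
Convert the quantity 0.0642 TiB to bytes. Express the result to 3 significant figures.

7.06 × 10^10 B

1 tebibyte = 1.09951 × 10^12 B.
Then 0.0642 × 1.09951 × 10^12 ≈ 7.06 × 10^10 B.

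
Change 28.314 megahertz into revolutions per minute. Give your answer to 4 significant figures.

1 megahertz = 6.00000 × 10^7 revolutions per minute.
So 28.314 × 6.00000 × 10^7 ≈ 1.699 × 10^9 rpm.

1.699 × 10^9 revolutions per minute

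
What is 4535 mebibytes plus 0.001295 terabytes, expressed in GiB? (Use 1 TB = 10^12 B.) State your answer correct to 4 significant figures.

5.635 GiB

4535 MiB = 4.42871 GiB and 0.001295 TB = 1.20606 GiB.
4.42871 + 1.20606 ≈ 5.635 GiB.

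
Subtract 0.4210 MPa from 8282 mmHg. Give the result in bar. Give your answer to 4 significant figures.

8282 mmHg = 11.0418 bar and 0.4210 MPa = 4.21000 bar.
11.0418 − 4.21000 ≈ 6.832 bar.

6.832 bar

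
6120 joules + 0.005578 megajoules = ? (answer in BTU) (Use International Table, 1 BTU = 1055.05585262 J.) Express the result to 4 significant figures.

6120 J = 5.80064 BTU and 0.005578 MJ = 5.28692 BTU.
5.80064 + 5.28692 ≈ 11.09 BTU.

11.09 British thermal units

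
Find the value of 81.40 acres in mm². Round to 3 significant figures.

1 acre = 4.04686 × 10^9 mm².
So 81.40 × 4.04686 × 10^9 ≈ 3.29 × 10^11 mm².

3.29 × 10^11 square millimeters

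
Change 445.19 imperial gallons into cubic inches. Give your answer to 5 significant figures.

1 imperial gallon = 277.419 cubic inches.
Thus 445.19 × 277.419 ≈ 123500 in³.

123500 in³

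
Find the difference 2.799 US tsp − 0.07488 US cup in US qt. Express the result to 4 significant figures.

-0.004142 US quarts

2.799 US tsp = 0.0145781 US qt and 0.07488 US cup = 0.0187200 US qt.
0.0145781 − 0.0187200 ≈ -0.004142 US qt.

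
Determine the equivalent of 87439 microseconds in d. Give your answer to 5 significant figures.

1.0120 × 10^-6 days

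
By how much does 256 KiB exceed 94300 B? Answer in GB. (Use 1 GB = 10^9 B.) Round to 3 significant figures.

256 KiB = 0.000262144 GB and 94300 B = 9.43000 × 10^-5 GB.
0.000262144 − 9.43000 × 10^-5 ≈ 0.000168 GB.

0.000168 gigabytes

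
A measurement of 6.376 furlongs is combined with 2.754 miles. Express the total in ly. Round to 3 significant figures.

6.04 × 10^-13 light-years

6.376 furlong = 1.35576 × 10^-13 ly and 2.754 mi = 4.68477 × 10^-13 ly.
1.35576 × 10^-13 + 4.68477 × 10^-13 ≈ 6.04 × 10^-13 ly.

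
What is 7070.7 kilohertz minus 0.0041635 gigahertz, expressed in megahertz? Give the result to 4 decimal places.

2.9072 MHz

7070.7 kHz = 7.07070 MHz and 0.0041635 GHz = 4.16350 MHz.
7.07070 − 4.16350 ≈ 2.9072 MHz.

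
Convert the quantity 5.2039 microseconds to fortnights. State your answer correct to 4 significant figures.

1 microsecond = 8.26720 × 10^-13 fortnight.
5.2039 × 8.26720 × 10^-13 ≈ 4.302 × 10^-12 fortnight.

4.302 × 10^-12 fortnight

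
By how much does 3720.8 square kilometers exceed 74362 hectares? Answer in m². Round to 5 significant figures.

3720.8 km² = 3.72080 × 10^9 m² and 74362 ha = 7.43620 × 10^8 m².
3.72080 × 10^9 − 7.43620 × 10^8 ≈ 2.9772 × 10^9 m².

2.9772 × 10^9 square meters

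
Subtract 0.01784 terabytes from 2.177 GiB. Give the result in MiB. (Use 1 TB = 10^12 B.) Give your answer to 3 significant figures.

-14800 MiB

2.177 GiB = 2229.25 MiB and 0.01784 TB = 17013.5 MiB.
2229.25 − 17013.5 ≈ -14800 MiB.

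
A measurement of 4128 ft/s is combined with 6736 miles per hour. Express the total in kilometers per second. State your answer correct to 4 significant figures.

4.269 km/s

4128 ft/s = 1.25821 km/s and 6736 mph = 3.01126 km/s.
1.25821 + 3.01126 ≈ 4.269 km/s.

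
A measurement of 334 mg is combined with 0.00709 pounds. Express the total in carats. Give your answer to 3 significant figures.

17.7 ct

334 mg = 1.67000 ct and 0.00709 lb = 16.0798 ct.
1.67000 + 16.0798 ≈ 17.7 ct.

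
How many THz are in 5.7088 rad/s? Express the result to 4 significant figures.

9.086 × 10^-13 terahertz

1 rad/s = 1.59155 × 10^-13 THz.
Thus 5.7088 × 1.59155 × 10^-13 ≈ 9.086 × 10^-13 THz.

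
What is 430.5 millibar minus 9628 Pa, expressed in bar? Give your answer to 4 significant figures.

430.5 mbar = 0.430500 bar and 9628 Pa = 0.0962800 bar.
0.430500 − 0.0962800 ≈ 0.3342 bar.

0.3342 bar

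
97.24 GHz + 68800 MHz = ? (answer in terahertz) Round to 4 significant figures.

0.1660 THz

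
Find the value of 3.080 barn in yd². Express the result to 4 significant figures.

3.684e-28 yd²

1 barn = 1.19599e-28 yd².
3.080 × 1.19599e-28 ≈ 3.684e-28 yd².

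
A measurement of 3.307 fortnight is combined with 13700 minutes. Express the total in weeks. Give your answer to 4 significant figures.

7.973 weeks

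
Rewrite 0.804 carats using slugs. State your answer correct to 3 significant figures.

1 carat = 1.37044e-5 slug.
Then 0.804 × 1.37044e-5 ≈ 1.10e-5 slug.

1.10e-5 slug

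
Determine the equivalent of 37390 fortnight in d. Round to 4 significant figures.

523500 d

1 fortnight = 14.0000 days.
Then 37390 × 14.0000 ≈ 523500 d.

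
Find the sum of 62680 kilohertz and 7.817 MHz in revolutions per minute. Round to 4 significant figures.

4.230 × 10^9 rpm

62680 kHz = 3.76080 × 10^9 rpm and 7.817 MHz = 4.69020 × 10^8 rpm.
3.76080 × 10^9 + 4.69020 × 10^8 ≈ 4.230 × 10^9 rpm.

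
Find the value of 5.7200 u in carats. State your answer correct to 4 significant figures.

1 atomic mass unit = 8.30270 × 10^-24 ct.
Then 5.7200 × 8.30270 × 10^-24 ≈ 4.749 × 10^-23 ct.

4.749 × 10^-23 carats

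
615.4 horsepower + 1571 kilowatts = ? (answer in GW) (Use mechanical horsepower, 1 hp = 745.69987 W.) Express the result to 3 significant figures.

615.4 hp = 0.000458904 GW and 1571 kW = 0.00157100 GW.
0.000458904 + 0.00157100 ≈ 0.00203 GW.

0.00203 GW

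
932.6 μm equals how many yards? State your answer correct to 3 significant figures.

0.00102 yards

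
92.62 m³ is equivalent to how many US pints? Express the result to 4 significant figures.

1 cubic meter = 2113.38 US pints.
92.62 × 2113.38 ≈ 195700 US pt.

195700 US pt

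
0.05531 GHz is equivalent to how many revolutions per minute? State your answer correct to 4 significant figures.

1 gigahertz = 6.00000e+10 rpm.
So 0.05531 × 6.00000e+10 ≈ 3.319e+9 rpm.

3.319e+9 revolutions per minute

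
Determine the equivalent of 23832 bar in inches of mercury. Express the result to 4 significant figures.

1 bar = 29.5300 inches of mercury.
Thus 23832 × 29.5300 ≈ 703800 inHg.

703800 inHg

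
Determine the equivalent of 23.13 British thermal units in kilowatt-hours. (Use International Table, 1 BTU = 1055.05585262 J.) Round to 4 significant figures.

0.006779 kilowatt-hours

1 BTU = 0.000293071 kWh.
So 23.13 × 0.000293071 ≈ 0.006779 kWh.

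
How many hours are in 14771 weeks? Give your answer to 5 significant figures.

1 wk = 168.000 hours.
So 14771 × 168.000 ≈ 2.4815 × 10^6 h.

2.4815 × 10^6 hours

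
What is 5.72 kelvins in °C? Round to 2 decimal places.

K = °C + 273.15.
Applying the formula gives -267.43 °C.

-267.43 °C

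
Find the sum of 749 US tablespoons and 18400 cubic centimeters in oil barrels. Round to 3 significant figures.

0.185 oil barrels

749 US tbsp = 0.0696615 bbl and 18400 cm³ = 0.115733 bbl.
0.0696615 + 0.115733 ≈ 0.185 bbl.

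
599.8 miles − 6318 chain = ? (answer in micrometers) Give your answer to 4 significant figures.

599.8 mi = 9.65285 × 10^11 μm and 6318 chain = 1.27098 × 10^11 μm.
9.65285 × 10^11 − 1.27098 × 10^11 ≈ 8.382 × 10^11 μm.

8.382 × 10^11 micrometers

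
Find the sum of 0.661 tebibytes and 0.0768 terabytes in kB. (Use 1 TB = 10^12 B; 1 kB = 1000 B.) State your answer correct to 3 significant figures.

8.04 × 10^8 kB

0.661 TiB = 7.26777 × 10^8 kB and 0.0768 TB = 7.68000 × 10^7 kB.
7.26777 × 10^8 + 7.68000 × 10^7 ≈ 8.04 × 10^8 kB.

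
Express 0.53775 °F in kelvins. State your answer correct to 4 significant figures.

K = (°F + 459.67) × 5/9.
Applying the formula gives 255.7 K.

255.7 K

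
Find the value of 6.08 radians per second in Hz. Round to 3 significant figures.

0.968 Hz

1 rad/s = 0.159155 Hz.
Then 6.08 × 0.159155 ≈ 0.968 Hz.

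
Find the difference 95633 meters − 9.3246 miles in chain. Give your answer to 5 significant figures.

95633 m = 4753.89 chain and 9.3246 mi = 745.968 chain.
4753.89 − 745.968 ≈ 4007.9 chain.

4007.9 chain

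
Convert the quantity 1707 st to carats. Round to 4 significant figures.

5.420e+7 ct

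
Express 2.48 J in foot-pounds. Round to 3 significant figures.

1.83 foot-pounds

1 J = 0.737562 ft·lbf.
Then 2.48 × 0.737562 ≈ 1.83 ft·lbf.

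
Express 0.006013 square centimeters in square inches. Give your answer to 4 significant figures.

0.0009320 square inches

1 cm² = 0.155000 square inches.
So 0.006013 × 0.155000 ≈ 0.0009320 in².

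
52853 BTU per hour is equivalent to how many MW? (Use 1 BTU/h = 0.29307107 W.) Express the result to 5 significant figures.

0.015490 MW

1 BTU/h = 2.93071e-7 megawatts.
So 52853 × 2.93071e-7 ≈ 0.015490 MW.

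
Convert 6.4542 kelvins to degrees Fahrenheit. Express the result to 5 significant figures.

K = (°F + 459.67) × 5/9.
Applying the formula gives -448.05 °F.

-448.05 degrees Fahrenheit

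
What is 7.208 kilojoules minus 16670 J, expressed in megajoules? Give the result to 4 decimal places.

-0.0095 MJ

7.208 kJ = 0.00720800 MJ and 16670 J = 0.0166700 MJ.
0.00720800 − 0.0166700 ≈ -0.0095 MJ.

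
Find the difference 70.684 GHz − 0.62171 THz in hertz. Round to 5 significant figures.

70.684 GHz = 7.06840e+10 Hz and 0.62171 THz = 6.21710e+11 Hz.
7.06840e+10 − 6.21710e+11 ≈ -5.5103e+11 Hz.

-5.5103e+11 Hz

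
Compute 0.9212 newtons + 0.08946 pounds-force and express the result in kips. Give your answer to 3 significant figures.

0.000297 kip

0.9212 N = 0.000207094 kip and 0.08946 lbf = 8.94600e-5 kip.
0.000207094 + 8.94600e-5 ≈ 0.000297 kip.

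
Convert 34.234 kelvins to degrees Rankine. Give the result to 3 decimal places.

61.621 °R

°R = K × 9/5.
Applying the formula gives 61.621 °R.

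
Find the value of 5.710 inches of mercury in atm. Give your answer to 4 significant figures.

0.1908 atm

1 inch of mercury = 0.0334211 atmospheres.
Thus 5.710 × 0.0334211 ≈ 0.1908 atm.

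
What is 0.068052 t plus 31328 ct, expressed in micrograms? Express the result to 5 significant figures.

0.068052 t = 6.80520 × 10^10 μg and 31328 ct = 6.26560 × 10^9 μg.
6.80520 × 10^10 + 6.26560 × 10^9 ≈ 7.4318 × 10^10 μg.

7.4318 × 10^10 micrograms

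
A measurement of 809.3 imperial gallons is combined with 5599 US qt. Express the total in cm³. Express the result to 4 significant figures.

809.3 imp gal = 3.67915e+6 cm³ and 5599 US qt = 5.29863e+6 cm³.
3.67915e+6 + 5.29863e+6 ≈ 8.978e+6 cm³.

8.978e+6 cubic centimeters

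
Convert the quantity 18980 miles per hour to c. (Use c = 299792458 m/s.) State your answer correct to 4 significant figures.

2.830 × 10^-5 c

1 mph = 1.49116 × 10^-9 times the speed of light.
So 18980 × 1.49116 × 10^-9 ≈ 2.830 × 10^-5 c.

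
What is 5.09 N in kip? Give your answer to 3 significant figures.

1 N = 0.000224809 kip.
Thus 5.09 × 0.000224809 ≈ 0.00114 kip.

0.00114 kip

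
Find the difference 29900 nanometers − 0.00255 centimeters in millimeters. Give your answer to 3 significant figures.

29900 nm = 0.0299000 mm and 0.00255 cm = 0.0255000 mm.
0.0299000 − 0.0255000 ≈ 0.00440 mm.

0.00440 mm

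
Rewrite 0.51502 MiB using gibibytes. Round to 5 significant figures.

1 MiB = 0.0009765625 gibibytes.
Then 0.51502 × 0.0009765625 ≈ 0.00050295 GiB.

0.00050295 GiB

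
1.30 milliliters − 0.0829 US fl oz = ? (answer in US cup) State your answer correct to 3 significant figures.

1.30 mL = 0.00549478 US cup and 0.0829 US fl oz = 0.0103625 US cup.
0.00549478 − 0.0103625 ≈ -0.00487 US cup.

-0.00487 US cup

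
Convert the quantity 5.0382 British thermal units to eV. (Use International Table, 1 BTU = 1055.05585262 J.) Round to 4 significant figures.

1 British thermal unit = 6.58514e+21 eV.
Thus 5.0382 × 6.58514e+21 ≈ 3.318e+22 eV.

3.318e+22 eV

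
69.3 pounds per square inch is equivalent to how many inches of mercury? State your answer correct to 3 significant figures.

1 pound per square inch = 2.03602 inches of mercury.
So 69.3 × 2.03602 ≈ 141 inHg.

141 inHg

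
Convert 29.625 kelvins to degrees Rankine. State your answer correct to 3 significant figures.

°R = K × 9/5.
Applying the formula gives 53.3 °R.

53.3 degrees Rankine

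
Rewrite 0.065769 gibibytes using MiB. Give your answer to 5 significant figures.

67.347 mebibytes

1 GiB = 1024.00 MiB.
0.065769 × 1024.00 ≈ 67.347 MiB.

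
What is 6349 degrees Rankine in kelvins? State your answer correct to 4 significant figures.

°R = K × 9/5.
Applying the formula gives 3527 K.

3527 K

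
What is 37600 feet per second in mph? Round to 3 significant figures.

1 ft/s = 0.681818 mph.
37600 × 0.681818 ≈ 25600 mph.

25600 mph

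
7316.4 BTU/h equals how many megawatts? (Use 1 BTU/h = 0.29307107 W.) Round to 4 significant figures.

0.002144 MW

1 BTU per hour = 2.93071e-7 megawatts.
So 7316.4 × 2.93071e-7 ≈ 0.002144 MW.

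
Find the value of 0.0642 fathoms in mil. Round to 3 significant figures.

1 fathom = 72000.0 mil.
So 0.0642 × 72000.0 ≈ 4620 mil.

4620 mil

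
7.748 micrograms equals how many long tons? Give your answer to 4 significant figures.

7.626e-12 long ton

1 μg = 9.84207e-13 long ton.
Thus 7.748 × 9.84207e-13 ≈ 7.626e-12 long ton.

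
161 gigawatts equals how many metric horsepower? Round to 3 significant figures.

1 GW = 1.35962e+6 PS.
So 161 × 1.35962e+6 ≈ 2.19e+8 PS.

2.19e+8 metric horsepower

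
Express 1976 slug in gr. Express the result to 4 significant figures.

4.450 × 10^8 gr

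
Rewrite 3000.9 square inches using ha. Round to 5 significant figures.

1 in² = 6.45160 × 10^-8 hectares.
Then 3000.9 × 6.45160 × 10^-8 ≈ 0.00019361 ha.

0.00019361 ha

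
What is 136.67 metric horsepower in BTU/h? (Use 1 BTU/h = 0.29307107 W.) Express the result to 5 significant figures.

1 metric horsepower = 2509.63 BTU/h.
Then 136.67 × 2509.63 ≈ 342990 BTU/h.

342990 BTU/h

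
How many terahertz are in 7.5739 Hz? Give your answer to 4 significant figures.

7.574 × 10^-12 terahertz

1 Hz = 1.00000 × 10^-12 THz.
Thus 7.5739 × 1.00000 × 10^-12 ≈ 7.574 × 10^-12 THz.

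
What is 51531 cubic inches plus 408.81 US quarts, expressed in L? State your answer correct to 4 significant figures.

1231 L

51531 in³ = 844.442 L and 408.81 US qt = 386.879 L.
844.442 + 386.879 ≈ 1231 L.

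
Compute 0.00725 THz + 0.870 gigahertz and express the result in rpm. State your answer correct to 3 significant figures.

0.00725 THz = 4.35000 × 10^11 rpm and 0.870 GHz = 5.22000 × 10^10 rpm.
4.35000 × 10^11 + 5.22000 × 10^10 ≈ 4.87 × 10^11 rpm.

4.87 × 10^11 revolutions per minute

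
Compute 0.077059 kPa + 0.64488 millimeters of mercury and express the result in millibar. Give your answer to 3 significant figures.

0.077059 kPa = 0.770590 mbar and 0.64488 mmHg = 0.859769 mbar.
0.770590 + 0.859769 ≈ 1.63 mbar.

1.63 millibar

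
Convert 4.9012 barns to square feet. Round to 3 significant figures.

1 barn = 1.07639e-27 square feet.
4.9012 × 1.07639e-27 ≈ 5.28e-27 ft².

5.28e-27 square feet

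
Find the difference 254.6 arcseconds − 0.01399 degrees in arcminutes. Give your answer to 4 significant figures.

254.6 arcsec = 4.24333 arcmin and 0.01399 ° = 0.839400 arcmin.
4.24333 − 0.839400 ≈ 3.404 arcmin.

3.404 arcminutes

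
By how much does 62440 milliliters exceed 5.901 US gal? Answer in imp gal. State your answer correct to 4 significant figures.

8.821 imp gal

62440 mL = 13.7349 imp gal and 5.901 US gal = 4.91361 imp gal.
13.7349 − 4.91361 ≈ 8.821 imp gal.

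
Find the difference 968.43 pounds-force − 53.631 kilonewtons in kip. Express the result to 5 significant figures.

-11.088 kip

968.43 lbf = 0.968430 kip and 53.631 kN = 12.0567 kip.
0.968430 − 12.0567 ≈ -11.088 kip.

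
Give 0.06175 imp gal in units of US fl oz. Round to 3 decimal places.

9.492 US fl oz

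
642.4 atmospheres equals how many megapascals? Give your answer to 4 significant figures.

65.09 MPa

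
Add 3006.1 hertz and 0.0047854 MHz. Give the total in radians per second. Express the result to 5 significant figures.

3006.1 Hz = 18887.88 rad/s and 0.0047854 MHz = 30067.55 rad/s.
18887.88 + 30067.55 ≈ 48955 rad/s.

48955 rad/s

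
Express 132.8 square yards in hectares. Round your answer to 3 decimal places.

1 square yard = 8.36127 × 10^-5 ha.
So 132.8 × 8.36127 × 10^-5 ≈ 0.011 ha.

0.011 ha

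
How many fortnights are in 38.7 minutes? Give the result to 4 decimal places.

0.0019 fortnights

1 min = 4.96032 × 10^-5 fortnight.
So 38.7 × 4.96032 × 10^-5 ≈ 0.0019 fortnight.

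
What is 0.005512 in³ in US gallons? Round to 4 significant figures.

2.386e-5 US gal

1 cubic inch = 0.00432900 US gallons.
Then 0.005512 × 0.00432900 ≈ 2.386e-5 US gal.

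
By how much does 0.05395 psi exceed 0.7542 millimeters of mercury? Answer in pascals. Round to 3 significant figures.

271 Pa

0.05395 psi = 371.972 Pa and 0.7542 mmHg = 100.552 Pa.
371.972 − 100.552 ≈ 271 Pa.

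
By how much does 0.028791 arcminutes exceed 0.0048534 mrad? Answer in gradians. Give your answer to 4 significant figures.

0.0002242 gradians

0.028791 arcmin = 0.000533167 grad and 0.0048534 mrad = 0.000308977 grad.
0.000533167 − 0.000308977 ≈ 0.0002242 grad.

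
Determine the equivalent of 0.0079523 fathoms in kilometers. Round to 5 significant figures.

1 fathom = 0.00182880 km.
Thus 0.0079523 × 0.00182880 ≈ 1.4543 × 10^-5 km.

1.4543 × 10^-5 kilometers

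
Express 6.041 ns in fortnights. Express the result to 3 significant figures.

1 ns = 8.26720 × 10^-16 fortnights.
Then 6.041 × 8.26720 × 10^-16 ≈ 4.99 × 10^-15 fortnight.

4.99 × 10^-15 fortnights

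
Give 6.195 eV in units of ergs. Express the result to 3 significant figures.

1 electronvolt = 1.60218 × 10^-12 erg.
Then 6.195 × 1.60218 × 10^-12 ≈ 9.93 × 10^-12 erg.

9.93 × 10^-12 erg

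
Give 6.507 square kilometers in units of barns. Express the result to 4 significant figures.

6.507 × 10^34 barns

1 square kilometer = 1.00000 × 10^34 barn.
So 6.507 × 1.00000 × 10^34 ≈ 6.507 × 10^34 barn.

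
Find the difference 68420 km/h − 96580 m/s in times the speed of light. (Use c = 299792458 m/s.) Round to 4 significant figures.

-0.0002588 c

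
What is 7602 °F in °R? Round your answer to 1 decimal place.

°R = °F + 459.67.
Applying the formula gives 8061.7 °R.

8061.7 degrees Rankine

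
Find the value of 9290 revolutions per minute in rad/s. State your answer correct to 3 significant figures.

973 rad/s

1 revolution per minute = 0.104720 rad/s.
9290 × 0.104720 ≈ 973 rad/s.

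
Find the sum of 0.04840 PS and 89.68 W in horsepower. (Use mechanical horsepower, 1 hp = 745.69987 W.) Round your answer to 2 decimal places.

0.04840 PS = 0.0477379 hp and 89.68 W = 0.120263 hp.
0.0477379 + 0.120263 ≈ 0.17 hp.

0.17 hp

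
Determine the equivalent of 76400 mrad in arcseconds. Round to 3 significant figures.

1.58 × 10^7 arcsec

1 milliradian = 206.265 arcseconds.
Thus 76400 × 206.265 ≈ 1.58 × 10^7 arcsec.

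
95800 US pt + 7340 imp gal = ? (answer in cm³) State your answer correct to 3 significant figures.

7.87e+7 cm³

95800 US pt = 4.53303e+7 cm³ and 7340 imp gal = 3.33683e+7 cm³.
4.53303e+7 + 3.33683e+7 ≈ 7.87e+7 cm³.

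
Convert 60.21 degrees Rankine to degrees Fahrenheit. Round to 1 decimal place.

°R = °F + 459.67.
Applying the formula gives -399.5 °F.

-399.5 degrees Fahrenheit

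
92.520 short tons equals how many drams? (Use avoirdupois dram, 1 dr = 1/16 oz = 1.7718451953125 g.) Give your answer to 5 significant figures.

1 short ton = 512000 dr.
92.520 × 512000 ≈ 4.7370e+7 dr.

4.7370e+7 dr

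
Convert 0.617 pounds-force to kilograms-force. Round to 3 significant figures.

1 pound-force = 0.453592 kilograms-force.
So 0.617 × 0.453592 ≈ 0.280 kgf.

0.280 kilograms-force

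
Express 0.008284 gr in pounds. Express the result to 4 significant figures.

1 gr = 0.000142857 lb.
Then 0.008284 × 0.000142857 ≈ 1.183 × 10^-6 lb.

1.183 × 10^-6 lb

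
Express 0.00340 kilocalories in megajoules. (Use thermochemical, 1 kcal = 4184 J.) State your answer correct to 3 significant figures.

1.42 × 10^-5 MJ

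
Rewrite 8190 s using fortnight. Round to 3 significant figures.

0.00677 fortnight

1 second = 8.26720 × 10^-7 fortnights.
Thus 8190 × 8.26720 × 10^-7 ≈ 0.00677 fortnight.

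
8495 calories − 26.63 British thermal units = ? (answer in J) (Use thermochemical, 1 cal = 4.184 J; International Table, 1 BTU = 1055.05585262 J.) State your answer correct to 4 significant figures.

7447 J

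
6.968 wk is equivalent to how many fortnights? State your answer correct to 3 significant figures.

1 wk = 0.500000 fortnights.
Thus 6.968 × 0.500000 ≈ 3.48 fortnight.

3.48 fortnight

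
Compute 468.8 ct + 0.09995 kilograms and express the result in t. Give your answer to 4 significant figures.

468.8 ct = 9.37600e-5 t and 0.09995 kg = 9.99500e-5 t.
9.37600e-5 + 9.99500e-5 ≈ 0.0001937 t.

0.0001937 metric tons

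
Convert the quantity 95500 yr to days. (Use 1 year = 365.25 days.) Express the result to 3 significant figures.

1 year = 365.250 d.
Then 95500 × 365.250 ≈ 3.49e+7 d.

3.49e+7 d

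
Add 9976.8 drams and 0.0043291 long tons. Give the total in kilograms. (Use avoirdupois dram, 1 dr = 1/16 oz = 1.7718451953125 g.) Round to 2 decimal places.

22.08 kg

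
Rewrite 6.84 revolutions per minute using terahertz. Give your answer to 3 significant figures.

1 rpm = 1.66667e-14 THz.
6.84 × 1.66667e-14 ≈ 1.14e-13 THz.

1.14e-13 terahertz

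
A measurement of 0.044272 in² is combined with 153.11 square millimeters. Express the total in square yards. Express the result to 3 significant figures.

0.000217 yd²

0.044272 in² = 3.41605e-5 yd² and 153.11 mm² = 0.000183118 yd².
3.41605e-5 + 0.000183118 ≈ 0.000217 yd².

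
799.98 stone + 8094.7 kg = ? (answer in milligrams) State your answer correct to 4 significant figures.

1.317 × 10^10 milligrams

799.98 st = 5.08011 × 10^9 mg and 8094.7 kg = 8.09470 × 10^9 mg.
5.08011 × 10^9 + 8.09470 × 10^9 ≈ 1.317 × 10^10 mg.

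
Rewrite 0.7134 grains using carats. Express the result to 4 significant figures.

0.2311 carats

1 grain = 0.323995 carats.
Then 0.7134 × 0.323995 ≈ 0.2311 ct.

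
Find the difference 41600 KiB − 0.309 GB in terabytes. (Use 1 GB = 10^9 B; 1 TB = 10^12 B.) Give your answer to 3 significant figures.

41600 KiB = 4.25984 × 10^-5 TB and 0.309 GB = 0.000309000 TB.
4.25984 × 10^-5 − 0.000309000 ≈ -0.000266 TB.

-0.000266 TB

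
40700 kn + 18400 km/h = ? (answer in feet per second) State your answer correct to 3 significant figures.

85500 ft/s

40700 kn = 68693.9 ft/s and 18400 km/h = 16768.7 ft/s.
68693.9 + 16768.7 ≈ 85500 ft/s.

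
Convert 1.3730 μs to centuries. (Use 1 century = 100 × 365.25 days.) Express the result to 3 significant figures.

4.35 × 10^-16 centuries

1 μs = 3.16881 × 10^-16 centuries.
So 1.3730 × 3.16881 × 10^-16 ≈ 4.35 × 10^-16 century.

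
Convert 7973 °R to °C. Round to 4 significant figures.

°R = (°C + 273.15) × 9/5.
Applying the formula gives 4156 °C.

4156 °C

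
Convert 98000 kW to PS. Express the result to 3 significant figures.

133000 PS

1 kW = 1.35962 PS.
98000 × 1.35962 ≈ 133000 PS.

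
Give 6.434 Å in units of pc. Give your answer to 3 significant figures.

2.09 × 10^-26 parsecs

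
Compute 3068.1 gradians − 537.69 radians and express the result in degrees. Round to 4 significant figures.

3068.1 grad = 2761.29 ° and 537.69 rad = 30807.4 °.
2761.29 − 30807.4 ≈ -28050 °.

-28050 degrees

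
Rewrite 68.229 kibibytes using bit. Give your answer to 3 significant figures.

559000 bit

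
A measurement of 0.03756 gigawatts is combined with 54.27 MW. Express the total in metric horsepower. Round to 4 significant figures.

124900 PS

0.03756 GW = 51067.4 PS and 54.27 MW = 73786.7 PS.
51067.4 + 73786.7 ≈ 124900 PS.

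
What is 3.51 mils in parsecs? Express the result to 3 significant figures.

2.89e-21 pc

1 mil = 8.23158e-22 pc.
Thus 3.51 × 8.23158e-22 ≈ 2.89e-21 pc.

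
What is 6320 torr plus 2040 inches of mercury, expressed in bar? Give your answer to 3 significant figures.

6320 torr = 8.42597 bar and 2040 inHg = 69.0823 bar.
8.42597 + 69.0823 ≈ 77.5 bar.

77.5 bar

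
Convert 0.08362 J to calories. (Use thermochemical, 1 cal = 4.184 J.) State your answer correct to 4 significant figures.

1 joule = 0.239006 cal.
So 0.08362 × 0.239006 ≈ 0.01999 cal.

0.01999 cal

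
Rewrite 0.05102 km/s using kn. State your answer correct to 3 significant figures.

99.2 kn

1 km/s = 1943.84 kn.
Then 0.05102 × 1943.84 ≈ 99.2 kn.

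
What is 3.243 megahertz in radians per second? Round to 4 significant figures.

2.038 × 10^7 radians per second

1 megahertz = 6.28319 × 10^6 radians per second.
3.243 × 6.28319 × 10^6 ≈ 2.038 × 10^7 rad/s.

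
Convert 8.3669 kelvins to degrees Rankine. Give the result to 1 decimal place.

15.1 °R

°R = K × 9/5.
Applying the formula gives 15.1 °R.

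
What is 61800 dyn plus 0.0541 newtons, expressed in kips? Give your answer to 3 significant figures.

61800 dyn = 0.000138932 kip and 0.0541 N = 1.21622 × 10^-5 kip.
0.000138932 + 1.21622 × 10^-5 ≈ 0.000151 kip.

0.000151 kip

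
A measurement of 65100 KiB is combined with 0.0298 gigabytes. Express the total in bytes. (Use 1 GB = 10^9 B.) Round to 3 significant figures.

65100 KiB = 6.66624 × 10^7 B and 0.0298 GB = 2.98000 × 10^7 B.
6.66624 × 10^7 + 2.98000 × 10^7 ≈ 9.65 × 10^7 B.

9.65 × 10^7 B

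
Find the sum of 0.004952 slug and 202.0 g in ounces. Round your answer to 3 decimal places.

9.675 ounces

0.004952 slug = 2.54921 oz and 202.0 g = 7.12534 oz.
2.54921 + 7.12534 ≈ 9.675 oz.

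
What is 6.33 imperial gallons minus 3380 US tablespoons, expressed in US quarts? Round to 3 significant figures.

-22.4 US qt

6.33 imp gal = 30.4081 US qt and 3380 US tbsp = 52.8125 US qt.
30.4081 − 52.8125 ≈ -22.4 US qt.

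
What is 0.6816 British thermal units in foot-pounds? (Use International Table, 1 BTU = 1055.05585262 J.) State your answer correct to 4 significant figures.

530.4 ft·lbf

1 British thermal unit = 778.169 ft·lbf.
0.6816 × 778.169 ≈ 530.4 ft·lbf.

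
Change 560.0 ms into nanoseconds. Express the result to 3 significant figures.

5.60e+8 ns

1 millisecond = 1.00000e+6 ns.
560.0 × 1.00000e+6 ≈ 5.60e+8 ns.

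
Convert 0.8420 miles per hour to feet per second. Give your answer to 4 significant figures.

1 mph = 1.46667 ft/s.
0.8420 × 1.46667 ≈ 1.235 ft/s.

1.235 ft/s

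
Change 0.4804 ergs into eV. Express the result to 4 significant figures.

2.998e+11 eV

1 erg = 6.24151e+11 electronvolts.
0.4804 × 6.24151e+11 ≈ 2.998e+11 eV.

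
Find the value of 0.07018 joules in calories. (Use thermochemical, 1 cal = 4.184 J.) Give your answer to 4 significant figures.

0.01677 cal

1 J = 0.239006 calories.
Then 0.07018 × 0.239006 ≈ 0.01677 cal.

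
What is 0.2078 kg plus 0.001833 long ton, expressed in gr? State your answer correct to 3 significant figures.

31900 gr

0.2078 kg = 3206.84 gr and 0.001833 long ton = 28741.4 gr.
3206.84 + 28741.4 ≈ 31900 gr.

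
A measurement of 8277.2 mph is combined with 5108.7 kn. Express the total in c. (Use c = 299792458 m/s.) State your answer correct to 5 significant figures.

8277.2 mph = 1.23427e-5 c and 5108.7 kn = 8.76654e-6 c.
1.23427e-5 + 8.76654e-6 ≈ 2.1109e-5 c.

2.1109e-5 c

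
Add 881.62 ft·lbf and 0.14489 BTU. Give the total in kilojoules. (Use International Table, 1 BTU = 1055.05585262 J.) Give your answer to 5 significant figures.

881.62 ft·lbf = 1.19532 kJ and 0.14489 BTU = 0.152867 kJ.
1.19532 + 0.152867 ≈ 1.3482 kJ.

1.3482 kJ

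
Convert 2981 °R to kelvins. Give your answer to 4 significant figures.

1656 kelvins

°R = K × 9/5.
Applying the formula gives 1656 K.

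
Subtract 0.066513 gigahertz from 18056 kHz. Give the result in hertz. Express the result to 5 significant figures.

-4.8457e+7 hertz

18056 kHz = 1.80560e+7 Hz and 0.066513 GHz = 6.65130e+7 Hz.
1.80560e+7 − 6.65130e+7 ≈ -4.8457e+7 Hz.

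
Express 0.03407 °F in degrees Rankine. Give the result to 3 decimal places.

°R = °F + 459.67.
Applying the formula gives 459.704 °R.

459.704 °R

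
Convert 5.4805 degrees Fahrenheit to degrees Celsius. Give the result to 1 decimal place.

-14.7 °C

°C = (°F − 32) × 5/9.
Applying the formula gives -14.7 °C.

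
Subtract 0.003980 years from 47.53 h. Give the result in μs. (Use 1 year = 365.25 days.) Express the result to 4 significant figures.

47.53 h = 1.71108 × 10^11 μs and 0.003980 yr = 1.25599 × 10^11 μs.
1.71108 × 10^11 − 1.25599 × 10^11 ≈ 4.551 × 10^10 μs.

4.551 × 10^10 microseconds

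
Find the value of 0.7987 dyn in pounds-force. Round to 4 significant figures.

1.796 × 10^-6 pounds-force

1 dyn = 2.24809 × 10^-6 pounds-force.
Then 0.7987 × 2.24809 × 10^-6 ≈ 1.796 × 10^-6 lbf.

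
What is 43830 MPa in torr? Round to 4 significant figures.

3.288 × 10^8 torr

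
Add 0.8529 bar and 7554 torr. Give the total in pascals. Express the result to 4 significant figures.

0.8529 bar = 85290.0 Pa and 7554 torr = 1.00712e+6 Pa.
85290.0 + 1.00712e+6 ≈ 1.092e+6 Pa.

1.092e+6 pascals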